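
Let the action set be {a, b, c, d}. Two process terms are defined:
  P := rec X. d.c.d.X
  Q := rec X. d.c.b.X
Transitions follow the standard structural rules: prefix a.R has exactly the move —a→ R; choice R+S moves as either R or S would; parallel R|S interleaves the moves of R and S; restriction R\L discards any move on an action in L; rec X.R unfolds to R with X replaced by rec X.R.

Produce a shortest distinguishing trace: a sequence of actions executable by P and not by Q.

dcd

P's transition system — 3 states:
  u0 = rec X. d.c.d.X has moves ··d··> u1
  u1 = c.d.(rec X. d.c.d.X) has moves ··c··> u2
  u2 = d.(rec X. d.c.d.X) has moves ··d··> u0
Q's transition system — 3 states:
  v0 = rec X. d.c.b.X has moves ··d··> v1
  v1 = c.b.(rec X. d.c.b.X) has moves ··c··> v2
  v2 = b.(rec X. d.c.b.X) has moves ··b··> v0
Run σ = ⟨dcd⟩ on P: start {u0}
  [1] d ⇒ {u1}
  [2] c ⇒ {u2}
  [3] d ⇒ {u0}
  P completes σ.
Run σ = ⟨dcd⟩ on Q: start {v0}
  [1] d ⇒ {v1}
  [2] c ⇒ {v2}
  [3] d ⇒ ∅  — Q cannot continue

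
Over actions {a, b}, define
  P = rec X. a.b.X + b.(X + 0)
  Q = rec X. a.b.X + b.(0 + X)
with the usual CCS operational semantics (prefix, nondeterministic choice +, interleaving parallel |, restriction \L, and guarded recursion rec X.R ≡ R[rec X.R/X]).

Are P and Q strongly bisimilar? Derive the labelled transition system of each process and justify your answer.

Reachable graph of P (3 states):
  s0 = rec X. a.b.X + b.(X + 0) :: —a→ s1, —b→ s2
  s1 = b.(rec X. a.b.X + b.(X + 0)) :: —b→ s0
  s2 = (rec X. a.b.X + b.(X + 0)) + 0 :: —a→ s1, —b→ s2
Reachable graph of Q (3 states):
  t0 = rec X. a.b.X + b.(0 + X) :: —a→ t1, —b→ t2
  t1 = b.(rec X. a.b.X + b.(0 + X)) :: —b→ t0
  t2 = 0 + (rec X. a.b.X + b.(0 + X)) :: —a→ t1, —b→ t2
Bisimilarity quotient blocks:
  B0 = {s0, s2, t0, t2}
  B1 = {s1, t1}
s0 ∈ B0, t0 ∈ B0 → same block

bisimilar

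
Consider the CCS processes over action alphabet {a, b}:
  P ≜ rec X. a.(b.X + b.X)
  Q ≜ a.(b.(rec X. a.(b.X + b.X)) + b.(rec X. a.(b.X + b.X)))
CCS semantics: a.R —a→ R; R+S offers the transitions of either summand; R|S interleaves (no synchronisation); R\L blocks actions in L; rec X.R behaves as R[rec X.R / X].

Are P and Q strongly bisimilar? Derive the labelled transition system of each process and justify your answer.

bisimilar

Reachable graph of P (2 states):
  m0 = rec X. a.(b.X + b.X) | =a=> m1
  m1 = b.(rec X. a.(b.X + b.X)) + b.(rec X. a.(b.X + b.X)) | =b=> m0
Reachable graph of Q (3 states):
  n0 = a.(b.(rec X. a.(b.X + b.X)) + b.(rec X. a.(b.X + b.X))) | =a=> n1
  n1 = b.(rec X. a.(b.X + b.X)) + b.(rec X. a.(b.X + b.X)) | =b=> n2
  n2 = rec X. a.(b.X + b.X) | =a=> n1
Partition-refinement fixed point:
  B0 = {m0, n0, n2}
  B1 = {m1, n1}
m0 ∈ B0, n0 ∈ B0 → same block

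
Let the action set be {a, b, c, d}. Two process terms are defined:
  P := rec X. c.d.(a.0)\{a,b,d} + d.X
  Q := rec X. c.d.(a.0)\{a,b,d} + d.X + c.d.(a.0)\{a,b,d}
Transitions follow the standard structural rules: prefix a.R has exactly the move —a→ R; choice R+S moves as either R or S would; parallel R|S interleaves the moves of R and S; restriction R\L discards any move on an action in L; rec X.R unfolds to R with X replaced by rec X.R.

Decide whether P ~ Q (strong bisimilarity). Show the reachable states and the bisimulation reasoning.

YES

P's transition system — 3 states:
  m0 = rec X. c.d.(a.0)\{a,b,d} + d.X | ··c··> m1, ··d··> m0
  m1 = d.(a.0)\{a,b,d} | ··d··> m2
  m2 = (a.0)\{a,b,d} | (no moves)
Q's transition system — 3 states:
  n0 = rec X. c.d.(a.0)\{a,b,d} + d.X + c.d.(a.0)\{a,b,d} | ··c··> n1, ··d··> n0
  n1 = d.(a.0)\{a,b,d} | ··d··> n2
  n2 = (a.0)\{a,b,d} | (no moves)
Coarsest stable partition (strong bisimilarity classes):
  B0 = {m0, n0}
  B1 = {m1, n1}
  B2 = {m2, n2}
m0 ∈ B0, n0 ∈ B0 → same block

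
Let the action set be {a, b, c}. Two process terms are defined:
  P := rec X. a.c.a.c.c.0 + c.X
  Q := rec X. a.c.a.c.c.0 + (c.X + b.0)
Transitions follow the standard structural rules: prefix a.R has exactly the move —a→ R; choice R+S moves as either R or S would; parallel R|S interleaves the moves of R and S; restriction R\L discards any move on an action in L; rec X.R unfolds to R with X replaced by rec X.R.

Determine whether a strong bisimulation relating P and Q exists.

P's transition system — 6 states:
  s0 = rec X. a.c.a.c.c.0 + c.X → -a-> s1, -c-> s0
  s1 = c.a.c.c.0 → -c-> s2
  s2 = a.c.c.0 → -a-> s3
  s3 = c.c.0 → -c-> s4
  s4 = c.0 → -c-> s5
  s5 = 0 → (no moves)
Q's transition system — 6 states:
  t0 = rec X. a.c.a.c.c.0 + (c.X + b.0) → -a-> t1, -b-> t2, -c-> t0
  t1 = c.a.c.c.0 → -c-> t3
  t2 = 0 → (no moves)
  t3 = a.c.c.0 → -a-> t4
  t4 = c.c.0 → -c-> t5
  t5 = c.0 → -c-> t2
Bisimilarity quotient blocks:
  B0 = {s0}
  B1 = {s1, t1}
  B2 = {s2, t3}
  B3 = {s3, t4}
  B4 = {s4, t5}
  B5 = {s5, t2}
  B6 = {t0}
s0 ∈ B0, t0 ∈ B6 → different blocks

NO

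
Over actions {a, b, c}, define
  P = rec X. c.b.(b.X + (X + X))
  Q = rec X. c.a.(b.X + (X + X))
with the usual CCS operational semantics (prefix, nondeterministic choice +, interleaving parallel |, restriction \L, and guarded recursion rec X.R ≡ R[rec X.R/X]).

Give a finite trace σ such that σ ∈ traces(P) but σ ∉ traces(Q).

cb

Reachable graph of P (3 states):
  u0 = rec X. c.b.(b.X + (X + X)) ⊢ -c-> u1
  u1 = b.(b.(rec X. c.b.(b.X + (X + X))) + ((rec X. c.b.(b.X + (X + X))) + (rec X. c.b.(b.X + (X + X))))) ⊢ -b-> u2
  u2 = b.(rec X. c.b.(b.X + (X + X))) + ((rec X. c.b.(b.X + (X + X))) + (rec X. c.b.(b.X + (X + X)))) ⊢ -b-> u0, -c-> u1
Reachable graph of Q (3 states):
  v0 = rec X. c.a.(b.X + (X + X)) ⊢ -c-> v1
  v1 = a.(b.(rec X. c.a.(b.X + (X + X))) + ((rec X. c.a.(b.X + (X + X))) + (rec X. c.a.(b.X + (X + X))))) ⊢ -a-> v2
  v2 = b.(rec X. c.a.(b.X + (X + X))) + ((rec X. c.a.(b.X + (X + X))) + (rec X. c.a.(b.X + (X + X)))) ⊢ -b-> v0, -c-> v1
Run σ = ⟨cb⟩ on P: start {u0}
  after c @ step 1: {u1}
  after b @ step 2: {u2}
  — P admits the full trace.
Run σ = ⟨cb⟩ on Q: start {v0}
  after c @ step 1: {v1}
  after b @ step 2: no successor for Q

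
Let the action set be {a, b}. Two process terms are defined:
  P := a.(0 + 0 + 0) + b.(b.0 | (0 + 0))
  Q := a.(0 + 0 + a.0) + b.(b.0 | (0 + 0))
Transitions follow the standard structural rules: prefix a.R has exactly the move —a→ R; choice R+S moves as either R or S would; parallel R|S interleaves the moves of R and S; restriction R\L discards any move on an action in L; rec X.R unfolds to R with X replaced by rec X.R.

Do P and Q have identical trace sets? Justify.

P's transition system — 4 states:
  m0 = a.(0 + 0 + 0) + b.(b.0 | (0 + 0)) has moves ··a··> m1, ··b··> m2
  m1 = 0 + 0 + 0 has moves stopped
  m2 = b.0 | (0 + 0) has moves ··b··> m3
  m3 = 0 | (0 + 0) has moves stopped
Q's transition system — 5 states:
  n0 = a.(0 + 0 + a.0) + b.(b.0 | (0 + 0)) has moves ··a··> n1, ··b··> n2
  n1 = 0 + 0 + a.0 has moves ··a··> n3
  n2 = b.0 | (0 + 0) has moves ··b··> n4
  n3 = 0 has moves stopped
  n4 = 0 | (0 + 0) has moves stopped
Run σ = ⟨aa⟩ on Q: start {n0}
  step 1 (a): {n1}
  step 2 (a): {n3}
  ✓ Q
Run σ = ⟨aa⟩ on P: start {m0}
  step 1 (a): {m1}
  step 2 (a): no successor for P

trace-distinct — witness ⟨aa⟩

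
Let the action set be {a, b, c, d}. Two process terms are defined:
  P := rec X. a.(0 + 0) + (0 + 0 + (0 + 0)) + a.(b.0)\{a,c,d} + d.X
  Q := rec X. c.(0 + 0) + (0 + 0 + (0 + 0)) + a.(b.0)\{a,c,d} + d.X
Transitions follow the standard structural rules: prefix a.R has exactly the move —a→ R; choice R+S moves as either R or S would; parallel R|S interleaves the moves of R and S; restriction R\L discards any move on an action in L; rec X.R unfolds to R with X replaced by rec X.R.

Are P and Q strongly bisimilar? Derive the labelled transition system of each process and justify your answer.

P's transition system — 4 states:
  s0 = rec X. a.(0 + 0) + (0 + 0 + (0 + 0)) + a.(b.0)\{a,c,d} + d.X :: —a→ s1, —a→ s2, —d→ s0
  s1 = (b.0)\{a,c,d} :: —b→ s3
  s2 = 0 + 0 :: stopped
  s3 = 0\{a,c,d} :: stopped
Q's transition system — 4 states:
  t0 = rec X. c.(0 + 0) + (0 + 0 + (0 + 0)) + a.(b.0)\{a,c,d} + d.X :: —a→ t1, —c→ t2, —d→ t0
  t1 = (b.0)\{a,c,d} :: —b→ t3
  t2 = 0 + 0 :: stopped
  t3 = 0\{a,c,d} :: stopped
Partition-refinement fixed point:
  B0 = {s0}
  B1 = {s2, s3, t2, t3}
  B2 = {s1, t1}
  B3 = {t0}
s0 ∈ B0, t0 ∈ B3 → different blocks

not bisimilar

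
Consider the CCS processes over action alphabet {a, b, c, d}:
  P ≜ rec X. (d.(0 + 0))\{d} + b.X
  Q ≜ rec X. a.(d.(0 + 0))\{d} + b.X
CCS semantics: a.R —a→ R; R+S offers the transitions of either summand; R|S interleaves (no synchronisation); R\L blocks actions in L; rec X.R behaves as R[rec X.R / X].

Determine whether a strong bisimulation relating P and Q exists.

P ≁ Q

Reachable graph of P (1 states):
  m0 = rec X. (d.(0 + 0))\{d} + b.X has moves —b→ m0
Reachable graph of Q (2 states):
  n0 = rec X. a.(d.(0 + 0))\{d} + b.X has moves —a→ n1, —b→ n0
  n1 = (d.(0 + 0))\{d} has moves ∅
Coarsest stable partition (strong bisimilarity classes):
  B0 = {m0}
  B1 = {n0}
  B2 = {n1}
m0 ∈ B0, n0 ∈ B1 → different blocks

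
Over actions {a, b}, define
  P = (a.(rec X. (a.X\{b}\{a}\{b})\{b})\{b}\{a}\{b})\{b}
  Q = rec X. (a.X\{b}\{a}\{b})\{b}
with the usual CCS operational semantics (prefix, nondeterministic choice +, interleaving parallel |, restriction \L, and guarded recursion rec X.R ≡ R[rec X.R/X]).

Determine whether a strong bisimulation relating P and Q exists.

Reachable graph of P (2 states):
  m0 = (a.(rec X. (a.X\{b}\{a}\{b})\{b})\{b}\{a}\{b})\{b} → —a→ m1
  m1 = (rec X. (a.X\{b}\{a}\{b})\{b})\{b}\{a}\{b}\{b} → deadlocked
Reachable graph of Q (2 states):
  n0 = rec X. (a.X\{b}\{a}\{b})\{b} → —a→ n1
  n1 = (rec X. (a.X\{b}\{a}\{b})\{b})\{b}\{a}\{b}\{b} → deadlocked
Bisimilarity quotient blocks:
  B0 = {m0, n0}
  B1 = {m1, n1}
m0 ∈ B0, n0 ∈ B0 → same block

bisimilar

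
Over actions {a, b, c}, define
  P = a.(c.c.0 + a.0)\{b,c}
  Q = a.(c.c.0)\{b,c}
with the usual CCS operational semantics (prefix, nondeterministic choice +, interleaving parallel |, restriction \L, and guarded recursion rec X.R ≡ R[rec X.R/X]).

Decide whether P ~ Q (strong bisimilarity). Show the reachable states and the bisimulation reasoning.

Reachable graph of P (3 states):
  u0 = a.(c.c.0 + a.0)\{b,c} has moves --a--▸ u1
  u1 = (c.c.0 + a.0)\{b,c} has moves --a--▸ u2
  u2 = 0\{b,c} has moves deadlocked
Reachable graph of Q (2 states):
  v0 = a.(c.c.0)\{b,c} has moves --a--▸ v1
  v1 = (c.c.0)\{b,c} has moves deadlocked
Partition-refinement fixed point:
  B0 = {u0}
  B1 = {u1, v0}
  B2 = {u2, v1}
u0 ∈ B0, v0 ∈ B1 → different blocks

NO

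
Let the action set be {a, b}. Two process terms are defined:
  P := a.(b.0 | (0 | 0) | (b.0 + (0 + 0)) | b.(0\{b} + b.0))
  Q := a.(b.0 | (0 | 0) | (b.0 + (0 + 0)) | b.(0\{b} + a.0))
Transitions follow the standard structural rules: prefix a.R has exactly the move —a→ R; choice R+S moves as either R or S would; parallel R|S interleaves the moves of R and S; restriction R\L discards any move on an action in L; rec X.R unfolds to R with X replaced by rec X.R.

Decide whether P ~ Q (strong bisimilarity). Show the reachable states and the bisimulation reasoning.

not bisimilar

LTS(P): 13 reachable states
  p0 = a.(b.0 | (0 | 0) | (b.0 + (0 + 0)) | b.(0\{b} + b.0)) has moves —a→ p1
  p1 = b.0 | (0 | 0) | (b.0 + (0 + 0)) | b.(0\{b} + b.0) has moves —b→ p2, —b→ p3, —b→ p4
  p2 = 0 | (0 | 0) | (b.0 + (0 + 0)) | b.(0\{b} + b.0) has moves —b→ p5, —b→ p6
  p3 = b.0 | (0 | 0) | (b.0 + (0 + 0)) | (0\{b} + b.0) has moves —b→ p5, —b→ p7, —b→ p8
  p4 = b.0 | (0 | 0) | 0 | b.(0\{b} + b.0) has moves —b→ p6, —b→ p8
  p5 = 0 | (0 | 0) | (b.0 + (0 + 0)) | (0\{b} + b.0) has moves —b→ p10, —b→ p9
  p6 = 0 | (0 | 0) | 0 | b.(0\{b} + b.0) has moves —b→ p10
  p7 = b.0 | (0 | 0) | (b.0 + (0 + 0)) | 0 has moves —b→ p11, —b→ p9
  p8 = b.0 | (0 | 0) | 0 | (0\{b} + b.0) has moves —b→ p10, —b→ p11
  p9 = 0 | (0 | 0) | (b.0 + (0 + 0)) | 0 has moves —b→ p12
  p10 = 0 | (0 | 0) | 0 | (0\{b} + b.0) has moves —b→ p12
  p11 = b.0 | (0 | 0) | 0 | 0 has moves —b→ p12
  p12 = 0 | (0 | 0) | 0 | 0 has moves stopped
LTS(Q): 13 reachable states
  q0 = a.(b.0 | (0 | 0) | (b.0 + (0 + 0)) | b.(0\{b} + a.0)) has moves —a→ q1
  q1 = b.0 | (0 | 0) | (b.0 + (0 + 0)) | b.(0\{b} + a.0) has moves —b→ q2, —b→ q3, —b→ q4
  q2 = 0 | (0 | 0) | (b.0 + (0 + 0)) | b.(0\{b} + a.0) has moves —b→ q5, —b→ q6
  q3 = b.0 | (0 | 0) | (b.0 + (0 + 0)) | (0\{b} + a.0) has moves —a→ q7, —b→ q5, —b→ q8
  q4 = b.0 | (0 | 0) | 0 | b.(0\{b} + a.0) has moves —b→ q6, —b→ q8
  q5 = 0 | (0 | 0) | (b.0 + (0 + 0)) | (0\{b} + a.0) has moves —a→ q9, —b→ q10
  q6 = 0 | (0 | 0) | 0 | b.(0\{b} + a.0) has moves —b→ q10
  q7 = b.0 | (0 | 0) | (b.0 + (0 + 0)) | 0 has moves —b→ q11, —b→ q9
  q8 = b.0 | (0 | 0) | 0 | (0\{b} + a.0) has moves —a→ q11, —b→ q10
  q9 = 0 | (0 | 0) | (b.0 + (0 + 0)) | 0 has moves —b→ q12
  q10 = 0 | (0 | 0) | 0 | (0\{b} + a.0) has moves —a→ q12
  q11 = b.0 | (0 | 0) | 0 | 0 has moves —b→ q12
  q12 = 0 | (0 | 0) | 0 | 0 has moves stopped
Bisimilarity quotient blocks:
  B0 = {p0}
  B1 = {p1}
  B2 = {p2, p3, p4}
  B3 = {p5, p6, p7, p8, q7}
  B4 = {p10, p11, p9, q11, q9}
  B5 = {p12, q12}
  B6 = {q0}
  B7 = {q1}
  B8 = {q3}
  B9 = {q5, q8}
  B10 = {q10}
  B11 = {q2, q4}
  B12 = {q6}
p0 ∈ B0, q0 ∈ B6 → different blocks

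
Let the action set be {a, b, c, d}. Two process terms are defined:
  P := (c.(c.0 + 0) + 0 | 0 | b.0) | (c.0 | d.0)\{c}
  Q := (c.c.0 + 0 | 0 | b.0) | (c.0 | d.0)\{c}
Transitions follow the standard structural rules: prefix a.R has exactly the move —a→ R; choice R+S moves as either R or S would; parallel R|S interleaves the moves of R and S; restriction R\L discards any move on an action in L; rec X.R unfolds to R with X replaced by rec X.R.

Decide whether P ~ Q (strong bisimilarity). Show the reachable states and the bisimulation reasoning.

LTS(P): 8 reachable states
  s0 = (c.(c.0 + 0) + 0 | 0 | b.0) | (c.0 | d.0)\{c} → --b--▸ s1, --c--▸ s2, --d--▸ s3
  s1 = 0 | 0 | 0 | (c.0 | d.0)\{c} → --d--▸ s4
  s2 = (c.0 + 0) | (c.0 | d.0)\{c} → --c--▸ s5, --d--▸ s6
  s3 = (c.(c.0 + 0) + 0 | 0 | b.0) | (c.0 | 0)\{c} → --b--▸ s4, --c--▸ s6
  s4 = 0 | 0 | 0 | (c.0 | 0)\{c} → deadlocked
  s5 = 0 | (c.0 | d.0)\{c} → --d--▸ s7
  s6 = (c.0 + 0) | (c.0 | 0)\{c} → --c--▸ s7
  s7 = 0 | (c.0 | 0)\{c} → deadlocked
LTS(Q): 8 reachable states
  t0 = (c.c.0 + 0 | 0 | b.0) | (c.0 | d.0)\{c} → --b--▸ t1, --c--▸ t2, --d--▸ t3
  t1 = 0 | 0 | 0 | (c.0 | d.0)\{c} → --d--▸ t4
  t2 = c.0 | (c.0 | d.0)\{c} → --c--▸ t5, --d--▸ t6
  t3 = (c.c.0 + 0 | 0 | b.0) | (c.0 | 0)\{c} → --b--▸ t4, --c--▸ t6
  t4 = 0 | 0 | 0 | (c.0 | 0)\{c} → deadlocked
  t5 = 0 | (c.0 | d.0)\{c} → --d--▸ t7
  t6 = c.0 | (c.0 | 0)\{c} → --c--▸ t7
  t7 = 0 | (c.0 | 0)\{c} → deadlocked
Partition-refinement fixed point:
  B0 = {s0, t0}
  B1 = {s3, t3}
  B2 = {s6, t6}
  B3 = {s4, s7, t4, t7}
  B4 = {s2, t2}
  B5 = {s1, s5, t1, t5}
s0 ∈ B0, t0 ∈ B0 → same block

YES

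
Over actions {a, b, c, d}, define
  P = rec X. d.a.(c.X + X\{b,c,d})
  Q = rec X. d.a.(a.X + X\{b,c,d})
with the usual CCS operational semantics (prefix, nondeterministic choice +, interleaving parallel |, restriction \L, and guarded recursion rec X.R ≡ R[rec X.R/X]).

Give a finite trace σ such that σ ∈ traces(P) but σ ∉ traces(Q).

LTS(P): 3 reachable states
  u0 = rec X. d.a.(c.X + X\{b,c,d}) | -d-> u1
  u1 = a.(c.(rec X. d.a.(c.X + X\{b,c,d})) + (rec X. d.a.(c.X + X\{b,c,d}))\{b,c,d}) | -a-> u2
  u2 = c.(rec X. d.a.(c.X + X\{b,c,d})) + (rec X. d.a.(c.X + X\{b,c,d}))\{b,c,d} | -c-> u0
LTS(Q): 3 reachable states
  v0 = rec X. d.a.(a.X + X\{b,c,d}) | -d-> v1
  v1 = a.(a.(rec X. d.a.(a.X + X\{b,c,d})) + (rec X. d.a.(a.X + X\{b,c,d}))\{b,c,d}) | -a-> v2
  v2 = a.(rec X. d.a.(a.X + X\{b,c,d})) + (rec X. d.a.(a.X + X\{b,c,d}))\{b,c,d} | -a-> v0
Executing dac from P (initial set {u0}):
  after d @ step 1: {u1}
  after a @ step 2: {u2}
  after c @ step 3: {u0}
  P completes σ.
Executing dac from Q (initial set {v0}):
  after d @ step 1: {v1}
  after a @ step 2: {v2}
  after c @ step 3: ∅  — Q cannot continue

dac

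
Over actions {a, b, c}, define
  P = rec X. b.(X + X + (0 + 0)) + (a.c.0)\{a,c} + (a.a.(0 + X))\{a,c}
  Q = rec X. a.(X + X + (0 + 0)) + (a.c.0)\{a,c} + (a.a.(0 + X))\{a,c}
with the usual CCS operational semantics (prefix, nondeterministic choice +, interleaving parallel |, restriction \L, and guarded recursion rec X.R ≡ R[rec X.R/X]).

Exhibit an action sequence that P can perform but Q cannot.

b

Reachable graph of P (2 states):
  m0 = rec X. b.(X + X + (0 + 0)) + (a.c.0)\{a,c} + (a.a.(0 + X))\{a,c} → --b--▸ m1
  m1 = (rec X. b.(X + X + (0 + 0)) + (a.c.0)\{a,c} + (a.a.(0 + X))\{a,c}) + (rec X. b.(X + X + (0 + 0)) + (a.c.0)\{a,c} + (a.a.(0 + X))\{a,c}) + (0 + 0) → --b--▸ m1
Reachable graph of Q (2 states):
  n0 = rec X. a.(X + X + (0 + 0)) + (a.c.0)\{a,c} + (a.a.(0 + X))\{a,c} → --a--▸ n1
  n1 = (rec X. a.(X + X + (0 + 0)) + (a.c.0)\{a,c} + (a.a.(0 + X))\{a,c}) + (rec X. a.(X + X + (0 + 0)) + (a.c.0)\{a,c} + (a.a.(0 + X))\{a,c}) + (0 + 0) → --a--▸ n1
Executing b from P (initial set {m0}):
  after b @ step 1: {m1}
  ✓ P
Executing b from Q (initial set {n0}):
  after b @ step 1: no successor for Q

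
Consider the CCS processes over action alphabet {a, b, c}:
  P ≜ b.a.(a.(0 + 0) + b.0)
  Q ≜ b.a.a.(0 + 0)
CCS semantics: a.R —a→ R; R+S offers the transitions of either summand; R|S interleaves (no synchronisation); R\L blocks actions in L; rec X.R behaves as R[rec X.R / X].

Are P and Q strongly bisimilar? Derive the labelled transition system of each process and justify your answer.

Reachable graph of P (5 states):
  m0 = b.a.(a.(0 + 0) + b.0) has moves --b--▸ m1
  m1 = a.(a.(0 + 0) + b.0) has moves --a--▸ m2
  m2 = a.(0 + 0) + b.0 has moves --a--▸ m3, --b--▸ m4
  m3 = 0 + 0 has moves (no moves)
  m4 = 0 has moves (no moves)
Reachable graph of Q (4 states):
  n0 = b.a.a.(0 + 0) has moves --b--▸ n1
  n1 = a.a.(0 + 0) has moves --a--▸ n2
  n2 = a.(0 + 0) has moves --a--▸ n3
  n3 = 0 + 0 has moves (no moves)
Bisimilarity quotient blocks:
  B0 = {m0}
  B1 = {m1}
  B2 = {m2}
  B3 = {m3, m4, n3}
  B4 = {n0}
  B5 = {n1}
  B6 = {n2}
m0 ∈ B0, n0 ∈ B4 → different blocks

P ≁ Q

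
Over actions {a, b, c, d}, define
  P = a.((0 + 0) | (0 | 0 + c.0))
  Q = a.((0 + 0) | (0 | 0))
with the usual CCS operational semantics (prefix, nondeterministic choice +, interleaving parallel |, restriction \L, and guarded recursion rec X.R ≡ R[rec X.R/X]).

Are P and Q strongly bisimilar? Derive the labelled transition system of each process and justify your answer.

LTS(P): 3 reachable states
  m0 = a.((0 + 0) | (0 | 0 + c.0)) has moves --a--▸ m1
  m1 = (0 + 0) | (0 | 0 + c.0) has moves --c--▸ m2
  m2 = (0 + 0) | 0 has moves ∅
LTS(Q): 2 reachable states
  n0 = a.((0 + 0) | (0 | 0)) has moves --a--▸ n1
  n1 = (0 + 0) | (0 | 0) has moves ∅
Coarsest stable partition (strong bisimilarity classes):
  B0 = {m0}
  B1 = {m1}
  B2 = {m2, n1}
  B3 = {n0}
m0 ∈ B0, n0 ∈ B3 → different blocks

P ≁ Q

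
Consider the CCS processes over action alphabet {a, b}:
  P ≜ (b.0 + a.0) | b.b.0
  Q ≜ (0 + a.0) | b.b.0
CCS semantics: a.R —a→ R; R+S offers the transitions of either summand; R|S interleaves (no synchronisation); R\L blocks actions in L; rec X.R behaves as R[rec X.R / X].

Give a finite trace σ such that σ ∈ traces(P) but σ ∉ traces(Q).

LTS(P): 6 reachable states
  p0 = (b.0 + a.0) | b.b.0 ⊢ --a--▸ p1, --b--▸ p1, --b--▸ p2
  p1 = 0 | b.b.0 ⊢ --b--▸ p3
  p2 = (b.0 + a.0) | b.0 ⊢ --a--▸ p3, --b--▸ p3, --b--▸ p4
  p3 = 0 | b.0 ⊢ --b--▸ p5
  p4 = (b.0 + a.0) | 0 ⊢ --a--▸ p5, --b--▸ p5
  p5 = 0 | 0 ⊢ ·
LTS(Q): 6 reachable states
  q0 = (0 + a.0) | b.b.0 ⊢ --a--▸ q1, --b--▸ q2
  q1 = 0 | b.b.0 ⊢ --b--▸ q3
  q2 = (0 + a.0) | b.0 ⊢ --a--▸ q3, --b--▸ q4
  q3 = 0 | b.0 ⊢ --b--▸ q5
  q4 = (0 + a.0) | 0 ⊢ --a--▸ q5
  q5 = 0 | 0 ⊢ ·
Run σ = ⟨bbb⟩ on P: start {p0}
  [1] b ⇒ {p1, p2}
  [2] b ⇒ {p3, p4}
  [3] b ⇒ {p5}
  — P admits the full trace.
Run σ = ⟨bbb⟩ on Q: start {q0}
  [1] b ⇒ {q2}
  [2] b ⇒ {q4}
  [3] b ⇒ ∅  — Q cannot continue

bbb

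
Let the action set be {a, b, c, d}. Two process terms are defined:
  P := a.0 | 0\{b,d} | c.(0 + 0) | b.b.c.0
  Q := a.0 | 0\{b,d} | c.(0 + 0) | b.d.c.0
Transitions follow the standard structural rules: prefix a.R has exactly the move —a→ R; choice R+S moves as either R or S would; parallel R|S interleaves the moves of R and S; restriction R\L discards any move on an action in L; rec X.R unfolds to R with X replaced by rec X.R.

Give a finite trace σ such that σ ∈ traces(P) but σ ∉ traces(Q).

P's transition system — 16 states:
  s0 = a.0 | 0\{b,d} | c.(0 + 0) | b.b.c.0 → --a--▸ s1, --b--▸ s2, --c--▸ s3
  s1 = 0 | 0\{b,d} | c.(0 + 0) | b.b.c.0 → --b--▸ s4, --c--▸ s5
  s2 = a.0 | 0\{b,d} | c.(0 + 0) | b.c.0 → --a--▸ s4, --b--▸ s6, --c--▸ s7
  s3 = a.0 | 0\{b,d} | (0 + 0) | b.b.c.0 → --a--▸ s5, --b--▸ s7
  s4 = 0 | 0\{b,d} | c.(0 + 0) | b.c.0 → --b--▸ s8, --c--▸ s9
  s5 = 0 | 0\{b,d} | (0 + 0) | b.b.c.0 → --b--▸ s9
  s6 = a.0 | 0\{b,d} | c.(0 + 0) | c.0 → --a--▸ s8, --c--▸ s10, --c--▸ s11
  s7 = a.0 | 0\{b,d} | (0 + 0) | b.c.0 → --a--▸ s9, --b--▸ s10
  s8 = 0 | 0\{b,d} | c.(0 + 0) | c.0 → --c--▸ s12, --c--▸ s13
  s9 = 0 | 0\{b,d} | (0 + 0) | b.c.0 → --b--▸ s12
  s10 = a.0 | 0\{b,d} | (0 + 0) | c.0 → --a--▸ s12, --c--▸ s14
  s11 = a.0 | 0\{b,d} | c.(0 + 0) | 0 → --a--▸ s13, --c--▸ s14
  s12 = 0 | 0\{b,d} | (0 + 0) | c.0 → --c--▸ s15
  s13 = 0 | 0\{b,d} | c.(0 + 0) | 0 → --c--▸ s15
  s14 = a.0 | 0\{b,d} | (0 + 0) | 0 → --a--▸ s15
  s15 = 0 | 0\{b,d} | (0 + 0) | 0 → (no moves)
Q's transition system — 16 states:
  t0 = a.0 | 0\{b,d} | c.(0 + 0) | b.d.c.0 → --a--▸ t1, --b--▸ t2, --c--▸ t3
  t1 = 0 | 0\{b,d} | c.(0 + 0) | b.d.c.0 → --b--▸ t4, --c--▸ t5
  t2 = a.0 | 0\{b,d} | c.(0 + 0) | d.c.0 → --a--▸ t4, --c--▸ t6, --d--▸ t7
  t3 = a.0 | 0\{b,d} | (0 + 0) | b.d.c.0 → --a--▸ t5, --b--▸ t6
  t4 = 0 | 0\{b,d} | c.(0 + 0) | d.c.0 → --c--▸ t8, --d--▸ t9
  t5 = 0 | 0\{b,d} | (0 + 0) | b.d.c.0 → --b--▸ t8
  t6 = a.0 | 0\{b,d} | (0 + 0) | d.c.0 → --a--▸ t8, --d--▸ t10
  t7 = a.0 | 0\{b,d} | c.(0 + 0) | c.0 → --a--▸ t9, --c--▸ t10, --c--▸ t11
  t8 = 0 | 0\{b,d} | (0 + 0) | d.c.0 → --d--▸ t12
  t9 = 0 | 0\{b,d} | c.(0 + 0) | c.0 → --c--▸ t12, --c--▸ t13
  t10 = a.0 | 0\{b,d} | (0 + 0) | c.0 → --a--▸ t12, --c--▸ t14
  t11 = a.0 | 0\{b,d} | c.(0 + 0) | 0 → --a--▸ t13, --c--▸ t14
  t12 = 0 | 0\{b,d} | (0 + 0) | c.0 → --c--▸ t15
  t13 = 0 | 0\{b,d} | c.(0 + 0) | 0 → --c--▸ t15
  t14 = a.0 | 0\{b,d} | (0 + 0) | 0 → --a--▸ t15
  t15 = 0 | 0\{b,d} | (0 + 0) | 0 → (no moves)
Executing bb from P (initial set {s0}):
  after b @ step 1: {s2}
  after b @ step 2: {s6}
  — P admits the full trace.
Executing bb from Q (initial set {t0}):
  after b @ step 1: {t2}
  after b @ step 2: no successor for Q

bb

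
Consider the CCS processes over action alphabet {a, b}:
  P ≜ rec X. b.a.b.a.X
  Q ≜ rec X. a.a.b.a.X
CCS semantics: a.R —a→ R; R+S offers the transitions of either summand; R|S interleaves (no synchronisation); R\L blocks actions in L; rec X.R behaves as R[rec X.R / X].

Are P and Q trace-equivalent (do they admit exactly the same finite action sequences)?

Reachable graph of P (4 states):
  m0 = rec X. b.a.b.a.X | -b-> m1
  m1 = a.b.a.(rec X. b.a.b.a.X) | -a-> m2
  m2 = b.a.(rec X. b.a.b.a.X) | -b-> m3
  m3 = a.(rec X. b.a.b.a.X) | -a-> m0
Reachable graph of Q (4 states):
  n0 = rec X. a.a.b.a.X | -a-> n1
  n1 = a.b.a.(rec X. a.a.b.a.X) | -a-> n2
  n2 = b.a.(rec X. a.a.b.a.X) | -b-> n3
  n3 = a.(rec X. a.a.b.a.X) | -a-> n0
Trace ⟨b⟩ through P, begin at {m0}:
  after b @ step 1: {m1}
  ✓ P
Trace ⟨b⟩ through Q, begin at {n0}:
  after b @ step 1: ∅  — Q cannot continue

trace-distinct — witness ⟨b⟩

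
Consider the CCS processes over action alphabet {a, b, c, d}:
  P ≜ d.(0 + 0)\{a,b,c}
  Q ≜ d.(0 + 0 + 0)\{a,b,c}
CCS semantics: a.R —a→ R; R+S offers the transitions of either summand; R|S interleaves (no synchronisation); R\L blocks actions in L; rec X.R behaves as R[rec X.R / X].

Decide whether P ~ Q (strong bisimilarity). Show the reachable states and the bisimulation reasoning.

LTS(P): 2 reachable states
  p0 = d.(0 + 0)\{a,b,c} :: --d--▸ p1
  p1 = (0 + 0)\{a,b,c} :: ·
LTS(Q): 2 reachable states
  q0 = d.(0 + 0 + 0)\{a,b,c} :: --d--▸ q1
  q1 = (0 + 0 + 0)\{a,b,c} :: ·
Partition-refinement fixed point:
  B0 = {p0, q0}
  B1 = {p1, q1}
p0 ∈ B0, q0 ∈ B0 → same block

YES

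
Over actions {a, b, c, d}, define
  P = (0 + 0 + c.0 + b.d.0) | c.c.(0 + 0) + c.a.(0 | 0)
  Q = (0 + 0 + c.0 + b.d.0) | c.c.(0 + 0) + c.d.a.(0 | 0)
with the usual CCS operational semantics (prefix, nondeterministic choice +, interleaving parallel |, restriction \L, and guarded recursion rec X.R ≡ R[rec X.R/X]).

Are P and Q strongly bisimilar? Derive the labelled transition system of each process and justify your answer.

LTS(P): 11 reachable states
  p0 = (0 + 0 + c.0 + b.d.0) | c.c.(0 + 0) + c.a.(0 | 0) ⊢ -b-> p1, -c-> p2, -c-> p3, -c-> p4
  p1 = d.0 | c.c.(0 + 0) ⊢ -c-> p5, -d-> p3
  p2 = (0 + 0 + c.0 + b.d.0) | c.(0 + 0) ⊢ -b-> p5, -c-> p6, -c-> p7
  p3 = 0 | c.c.(0 + 0) ⊢ -c-> p7
  p4 = a.(0 | 0) ⊢ -a-> p8
  p5 = d.0 | c.(0 + 0) ⊢ -c-> p9, -d-> p7
  p6 = (0 + 0 + c.0 + b.d.0) | (0 + 0) ⊢ -b-> p9, -c-> p10
  p7 = 0 | c.(0 + 0) ⊢ -c-> p10
  p8 = 0 | 0 ⊢ ·
  p9 = d.0 | (0 + 0) ⊢ -d-> p10
  p10 = 0 | (0 + 0) ⊢ ·
LTS(Q): 12 reachable states
  q0 = (0 + 0 + c.0 + b.d.0) | c.c.(0 + 0) + c.d.a.(0 | 0) ⊢ -b-> q1, -c-> q2, -c-> q3, -c-> q4
  q1 = d.0 | c.c.(0 + 0) ⊢ -c-> q5, -d-> q3
  q2 = (0 + 0 + c.0 + b.d.0) | c.(0 + 0) ⊢ -b-> q5, -c-> q6, -c-> q7
  q3 = 0 | c.c.(0 + 0) ⊢ -c-> q7
  q4 = d.a.(0 | 0) ⊢ -d-> q8
  q5 = d.0 | c.(0 + 0) ⊢ -c-> q9, -d-> q7
  q6 = (0 + 0 + c.0 + b.d.0) | (0 + 0) ⊢ -b-> q9, -c-> q10
  q7 = 0 | c.(0 + 0) ⊢ -c-> q10
  q8 = a.(0 | 0) ⊢ -a-> q11
  q9 = d.0 | (0 + 0) ⊢ -d-> q10
  q10 = 0 | (0 + 0) ⊢ ·
  q11 = 0 | 0 ⊢ ·
Bisimilarity quotient blocks:
  B0 = {p0}
  B1 = {p4, q8}
  B2 = {p10, p8, q10, q11}
  B3 = {p2, q2}
  B4 = {p6, q6}
  B5 = {p9, q9}
  B6 = {p7, q7}
  B7 = {p5, q5}
  B8 = {p3, q3}
  B9 = {p1, q1}
  B10 = {q0}
  B11 = {q4}
p0 ∈ B0, q0 ∈ B10 → different blocks

not bisimilar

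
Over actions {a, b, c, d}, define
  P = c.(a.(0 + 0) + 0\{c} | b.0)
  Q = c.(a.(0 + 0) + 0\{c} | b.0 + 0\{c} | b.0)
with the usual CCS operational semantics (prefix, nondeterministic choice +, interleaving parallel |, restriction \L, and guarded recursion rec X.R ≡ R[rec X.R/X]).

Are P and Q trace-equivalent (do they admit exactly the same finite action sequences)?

Reachable graph of P (4 states):
  p0 = c.(a.(0 + 0) + 0\{c} | b.0) ⊢ —c→ p1
  p1 = a.(0 + 0) + 0\{c} | b.0 ⊢ —a→ p2, —b→ p3
  p2 = 0 + 0 ⊢ ·
  p3 = 0\{c} | 0 ⊢ ·
Reachable graph of Q (4 states):
  q0 = c.(a.(0 + 0) + 0\{c} | b.0 + 0\{c} | b.0) ⊢ —c→ q1
  q1 = a.(0 + 0) + 0\{c} | b.0 + 0\{c} | b.0 ⊢ —a→ q2, —b→ q3
  q2 = 0 + 0 ⊢ ·
  q3 = 0\{c} | 0 ⊢ ·
Partition-refinement fixed point:
  B0 = {p0, q0}
  B1 = {p1, q1}
  B2 = {p2, p3, q2, q3}
p0 ∈ B0, q0 ∈ B0 → same block
Bisimilar ⇒ trace-equivalent.

traces(P) = traces(Q)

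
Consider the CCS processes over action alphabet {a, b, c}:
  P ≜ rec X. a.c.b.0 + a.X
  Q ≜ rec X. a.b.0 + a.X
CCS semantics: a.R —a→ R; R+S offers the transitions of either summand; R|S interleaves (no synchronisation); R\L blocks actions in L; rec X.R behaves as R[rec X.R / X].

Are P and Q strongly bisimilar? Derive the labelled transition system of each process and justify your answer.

NO

Reachable graph of P (4 states):
  p0 = rec X. a.c.b.0 + a.X | ··a··> p0, ··a··> p1
  p1 = c.b.0 | ··c··> p2
  p2 = b.0 | ··b··> p3
  p3 = 0 | ·
Reachable graph of Q (3 states):
  q0 = rec X. a.b.0 + a.X | ··a··> q0, ··a··> q1
  q1 = b.0 | ··b··> q2
  q2 = 0 | ·
Coarsest stable partition (strong bisimilarity classes):
  B0 = {p0}
  B1 = {p1}
  B2 = {p2, q1}
  B3 = {p3, q2}
  B4 = {q0}
p0 ∈ B0, q0 ∈ B4 → different blocks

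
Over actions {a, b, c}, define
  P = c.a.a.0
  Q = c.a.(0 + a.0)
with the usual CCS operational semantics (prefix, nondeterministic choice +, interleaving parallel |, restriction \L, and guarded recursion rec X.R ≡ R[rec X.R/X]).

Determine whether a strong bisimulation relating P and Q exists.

YES

Reachable graph of P (4 states):
  u0 = c.a.a.0 has moves --c--▸ u1
  u1 = a.a.0 has moves --a--▸ u2
  u2 = a.0 has moves --a--▸ u3
  u3 = 0 has moves ·
Reachable graph of Q (4 states):
  v0 = c.a.(0 + a.0) has moves --c--▸ v1
  v1 = a.(0 + a.0) has moves --a--▸ v2
  v2 = 0 + a.0 has moves --a--▸ v3
  v3 = 0 has moves ·
Bisimilarity quotient blocks:
  B0 = {u0, v0}
  B1 = {u1, v1}
  B2 = {u2, v2}
  B3 = {u3, v3}
u0 ∈ B0, v0 ∈ B0 → same block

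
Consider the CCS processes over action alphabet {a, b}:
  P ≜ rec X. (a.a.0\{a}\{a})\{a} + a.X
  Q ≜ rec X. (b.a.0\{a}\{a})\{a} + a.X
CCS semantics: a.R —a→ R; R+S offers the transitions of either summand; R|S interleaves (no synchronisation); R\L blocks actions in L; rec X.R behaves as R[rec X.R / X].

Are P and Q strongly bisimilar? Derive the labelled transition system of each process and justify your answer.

LTS(P): 1 reachable states
  p0 = rec X. (a.a.0\{a}\{a})\{a} + a.X :: --a--▸ p0
LTS(Q): 2 reachable states
  q0 = rec X. (b.a.0\{a}\{a})\{a} + a.X :: --a--▸ q0, --b--▸ q1
  q1 = (a.0\{a}\{a})\{a} :: stopped
Bisimilarity quotient blocks:
  B0 = {p0}
  B1 = {q0}
  B2 = {q1}
p0 ∈ B0, q0 ∈ B1 → different blocks

P ≁ Q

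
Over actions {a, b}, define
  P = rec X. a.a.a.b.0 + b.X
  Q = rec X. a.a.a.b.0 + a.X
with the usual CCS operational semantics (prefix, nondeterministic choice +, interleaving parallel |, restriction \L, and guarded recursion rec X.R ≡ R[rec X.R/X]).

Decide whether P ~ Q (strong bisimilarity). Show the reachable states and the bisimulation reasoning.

LTS(P): 5 reachable states
  s0 = rec X. a.a.a.b.0 + b.X has moves ··a··> s1, ··b··> s0
  s1 = a.a.b.0 has moves ··a··> s2
  s2 = a.b.0 has moves ··a··> s3
  s3 = b.0 has moves ··b··> s4
  s4 = 0 has moves ∅
LTS(Q): 5 reachable states
  t0 = rec X. a.a.a.b.0 + a.X has moves ··a··> t0, ··a··> t1
  t1 = a.a.b.0 has moves ··a··> t2
  t2 = a.b.0 has moves ··a··> t3
  t3 = b.0 has moves ··b··> t4
  t4 = 0 has moves ∅
Bisimilarity quotient blocks:
  B0 = {s0}
  B1 = {s1, t1}
  B2 = {s2, t2}
  B3 = {s3, t3}
  B4 = {s4, t4}
  B5 = {t0}
s0 ∈ B0, t0 ∈ B5 → different blocks

P ≁ Q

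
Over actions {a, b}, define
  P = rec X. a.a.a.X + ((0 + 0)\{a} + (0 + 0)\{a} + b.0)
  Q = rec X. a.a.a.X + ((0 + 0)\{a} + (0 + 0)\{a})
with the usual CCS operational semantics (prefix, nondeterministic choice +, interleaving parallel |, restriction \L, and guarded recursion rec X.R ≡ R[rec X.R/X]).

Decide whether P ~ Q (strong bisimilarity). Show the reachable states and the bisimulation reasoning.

LTS(P): 4 reachable states
  u0 = rec X. a.a.a.X + ((0 + 0)\{a} + (0 + 0)\{a} + b.0) → ··a··> u1, ··b··> u2
  u1 = a.a.(rec X. a.a.a.X + ((0 + 0)\{a} + (0 + 0)\{a} + b.0)) → ··a··> u3
  u2 = 0 → ∅
  u3 = a.(rec X. a.a.a.X + ((0 + 0)\{a} + (0 + 0)\{a} + b.0)) → ··a··> u0
LTS(Q): 3 reachable states
  v0 = rec X. a.a.a.X + ((0 + 0)\{a} + (0 + 0)\{a}) → ··a··> v1
  v1 = a.a.(rec X. a.a.a.X + ((0 + 0)\{a} + (0 + 0)\{a})) → ··a··> v2
  v2 = a.(rec X. a.a.a.X + ((0 + 0)\{a} + (0 + 0)\{a})) → ··a··> v0
Partition-refinement fixed point:
  B0 = {u0}
  B1 = {u1}
  B2 = {u3}
  B3 = {u2}
  B4 = {v0, v1, v2}
u0 ∈ B0, v0 ∈ B4 → different blocks

P ≁ Q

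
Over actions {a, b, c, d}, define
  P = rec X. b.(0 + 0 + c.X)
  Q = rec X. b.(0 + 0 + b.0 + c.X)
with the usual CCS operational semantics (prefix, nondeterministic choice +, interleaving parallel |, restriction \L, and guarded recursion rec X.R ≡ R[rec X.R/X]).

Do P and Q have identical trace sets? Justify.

P's transition system — 2 states:
  p0 = rec X. b.(0 + 0 + c.X) ⊢ =b=> p1
  p1 = 0 + 0 + c.(rec X. b.(0 + 0 + c.X)) ⊢ =c=> p0
Q's transition system — 3 states:
  q0 = rec X. b.(0 + 0 + b.0 + c.X) ⊢ =b=> q1
  q1 = 0 + 0 + b.0 + c.(rec X. b.(0 + 0 + b.0 + c.X)) ⊢ =b=> q2, =c=> q0
  q2 = 0 ⊢ (no moves)
Trace ⟨bb⟩ through Q, begin at {q0}:
  [1] b ⇒ {q1}
  [2] b ⇒ {q2}
  — Q admits the full trace.
Trace ⟨bb⟩ through P, begin at {p0}:
  [1] b ⇒ {p1}
  [2] b ⇒ no successor for P

trace-distinct — witness ⟨bb⟩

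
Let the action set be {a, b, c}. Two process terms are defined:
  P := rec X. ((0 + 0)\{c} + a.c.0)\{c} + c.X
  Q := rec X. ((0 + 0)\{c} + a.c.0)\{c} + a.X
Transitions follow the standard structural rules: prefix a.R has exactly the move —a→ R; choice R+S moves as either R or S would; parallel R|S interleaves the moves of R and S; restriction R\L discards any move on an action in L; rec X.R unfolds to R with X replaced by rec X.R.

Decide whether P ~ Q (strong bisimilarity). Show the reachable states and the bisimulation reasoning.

P's transition system — 2 states:
  u0 = rec X. ((0 + 0)\{c} + a.c.0)\{c} + c.X has moves —a→ u1, —c→ u0
  u1 = (c.0)\{c} has moves deadlocked
Q's transition system — 2 states:
  v0 = rec X. ((0 + 0)\{c} + a.c.0)\{c} + a.X has moves —a→ v0, —a→ v1
  v1 = (c.0)\{c} has moves deadlocked
Bisimilarity quotient blocks:
  B0 = {u0}
  B1 = {u1, v1}
  B2 = {v0}
u0 ∈ B0, v0 ∈ B2 → different blocks

not bisimilar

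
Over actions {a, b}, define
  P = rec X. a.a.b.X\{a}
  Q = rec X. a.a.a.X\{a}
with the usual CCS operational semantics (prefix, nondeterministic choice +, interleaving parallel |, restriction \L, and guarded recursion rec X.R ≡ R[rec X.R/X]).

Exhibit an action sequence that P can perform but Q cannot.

aab

LTS(P): 4 reachable states
  m0 = rec X. a.a.b.X\{a} has moves —a→ m1
  m1 = a.b.(rec X. a.a.b.X\{a})\{a} has moves —a→ m2
  m2 = b.(rec X. a.a.b.X\{a})\{a} has moves —b→ m3
  m3 = (rec X. a.a.b.X\{a})\{a} has moves deadlocked
LTS(Q): 4 reachable states
  n0 = rec X. a.a.a.X\{a} has moves —a→ n1
  n1 = a.a.(rec X. a.a.a.X\{a})\{a} has moves —a→ n2
  n2 = a.(rec X. a.a.a.X\{a})\{a} has moves —a→ n3
  n3 = (rec X. a.a.a.X\{a})\{a} has moves deadlocked
Run σ = ⟨aab⟩ on P: start {m0}
  after a @ step 1: {m1}
  after a @ step 2: {m2}
  after b @ step 3: {m3}
  P completes σ.
Run σ = ⟨aab⟩ on Q: start {n0}
  after a @ step 1: {n1}
  after a @ step 2: {n2}
  after b @ step 3: ∅  — Q cannot continue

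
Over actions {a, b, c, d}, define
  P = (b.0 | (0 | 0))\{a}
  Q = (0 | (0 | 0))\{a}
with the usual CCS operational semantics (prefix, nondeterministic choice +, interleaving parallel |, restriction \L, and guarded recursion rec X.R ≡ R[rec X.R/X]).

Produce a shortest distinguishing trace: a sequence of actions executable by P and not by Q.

b

P's transition system — 2 states:
  m0 = (b.0 | (0 | 0))\{a} ⊢ --b--▸ m1
  m1 = (0 | (0 | 0))\{a} ⊢ (no moves)
Q's transition system — 1 states:
  n0 = (0 | (0 | 0))\{a} ⊢ (no moves)
Run σ = ⟨b⟩ on P: start {m0}
  after b @ step 1: {m1}
  P completes σ.
Run σ = ⟨b⟩ on Q: start {n0}
  after b @ step 1: ∅  — Q cannot continue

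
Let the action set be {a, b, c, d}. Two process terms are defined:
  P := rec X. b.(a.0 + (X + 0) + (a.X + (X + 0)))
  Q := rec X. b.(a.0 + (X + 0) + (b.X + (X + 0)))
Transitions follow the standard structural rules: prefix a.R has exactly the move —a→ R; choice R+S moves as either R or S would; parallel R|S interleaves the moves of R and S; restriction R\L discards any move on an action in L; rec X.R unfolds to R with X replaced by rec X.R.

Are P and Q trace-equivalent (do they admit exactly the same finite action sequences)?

traces(P) ≠ traces(Q) — witness ⟨bab⟩

LTS(P): 3 reachable states
  m0 = rec X. b.(a.0 + (X + 0) + (a.X + (X + 0))) → =b=> m1
  m1 = a.0 + ((rec X. b.(a.0 + (X + 0) + (a.X + (X + 0)))) + 0) + (a.(rec X. b.(a.0 + (X + 0) + (a.X + (X + 0)))) + ((rec X. b.(a.0 + (X + 0) + (a.X + (X + 0)))) + 0)) → =a=> m0, =a=> m2, =b=> m1
  m2 = 0 → ∅
LTS(Q): 3 reachable states
  n0 = rec X. b.(a.0 + (X + 0) + (b.X + (X + 0))) → =b=> n1
  n1 = a.0 + ((rec X. b.(a.0 + (X + 0) + (b.X + (X + 0)))) + 0) + (b.(rec X. b.(a.0 + (X + 0) + (b.X + (X + 0)))) + ((rec X. b.(a.0 + (X + 0) + (b.X + (X + 0)))) + 0)) → =a=> n2, =b=> n0, =b=> n1
  n2 = 0 → ∅
Trace ⟨bab⟩ through P, begin at {m0}:
  step 1 (b): {m1}
  step 2 (a): {m0, m2}
  step 3 (b): {m1}
  P completes σ.
Trace ⟨bab⟩ through Q, begin at {n0}:
  step 1 (b): {n1}
  step 2 (a): {n2}
  step 3 (b): ∅ (Q stuck)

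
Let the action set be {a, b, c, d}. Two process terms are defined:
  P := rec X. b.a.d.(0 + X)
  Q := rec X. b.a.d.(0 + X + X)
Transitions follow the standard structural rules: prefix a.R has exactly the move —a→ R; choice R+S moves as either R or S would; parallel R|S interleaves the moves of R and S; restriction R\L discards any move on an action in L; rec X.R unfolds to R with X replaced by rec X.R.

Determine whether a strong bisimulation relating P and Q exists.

P's transition system — 4 states:
  p0 = rec X. b.a.d.(0 + X) → -b-> p1
  p1 = a.d.(0 + (rec X. b.a.d.(0 + X))) → -a-> p2
  p2 = d.(0 + (rec X. b.a.d.(0 + X))) → -d-> p3
  p3 = 0 + (rec X. b.a.d.(0 + X)) → -b-> p1
Q's transition system — 4 states:
  q0 = rec X. b.a.d.(0 + X + X) → -b-> q1
  q1 = a.d.(0 + (rec X. b.a.d.(0 + X + X)) + (rec X. b.a.d.(0 + X + X))) → -a-> q2
  q2 = d.(0 + (rec X. b.a.d.(0 + X + X)) + (rec X. b.a.d.(0 + X + X))) → -d-> q3
  q3 = 0 + (rec X. b.a.d.(0 + X + X)) + (rec X. b.a.d.(0 + X + X)) → -b-> q1
Bisimilarity quotient blocks:
  B0 = {p0, p3, q0, q3}
  B1 = {p1, q1}
  B2 = {p2, q2}
p0 ∈ B0, q0 ∈ B0 → same block

YES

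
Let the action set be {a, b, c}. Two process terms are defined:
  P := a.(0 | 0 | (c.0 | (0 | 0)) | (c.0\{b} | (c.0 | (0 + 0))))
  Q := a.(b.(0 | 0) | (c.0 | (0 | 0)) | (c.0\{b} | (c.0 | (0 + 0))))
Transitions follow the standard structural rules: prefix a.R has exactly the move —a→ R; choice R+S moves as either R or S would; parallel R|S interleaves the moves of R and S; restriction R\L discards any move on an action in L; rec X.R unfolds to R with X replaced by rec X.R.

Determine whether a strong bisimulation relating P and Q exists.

LTS(P): 9 reachable states
  m0 = a.(0 | 0 | (c.0 | (0 | 0)) | (c.0\{b} | (c.0 | (0 + 0)))) has moves -a-> m1
  m1 = 0 | 0 | (c.0 | (0 | 0)) | (c.0\{b} | (c.0 | (0 + 0))) has moves -c-> m2, -c-> m3, -c-> m4
  m2 = 0 | 0 | (0 | (0 | 0)) | (c.0\{b} | (c.0 | (0 + 0))) has moves -c-> m5, -c-> m6
  m3 = 0 | 0 | (c.0 | (0 | 0)) | (0\{b} | (c.0 | (0 + 0))) has moves -c-> m5, -c-> m7
  m4 = 0 | 0 | (c.0 | (0 | 0)) | (c.0\{b} | (0 | (0 + 0))) has moves -c-> m6, -c-> m7
  m5 = 0 | 0 | (0 | (0 | 0)) | (0\{b} | (c.0 | (0 + 0))) has moves -c-> m8
  m6 = 0 | 0 | (0 | (0 | 0)) | (c.0\{b} | (0 | (0 + 0))) has moves -c-> m8
  m7 = 0 | 0 | (c.0 | (0 | 0)) | (0\{b} | (0 | (0 + 0))) has moves -c-> m8
  m8 = 0 | 0 | (0 | (0 | 0)) | (0\{b} | (0 | (0 + 0))) has moves ·
LTS(Q): 17 reachable states
  n0 = a.(b.(0 | 0) | (c.0 | (0 | 0)) | (c.0\{b} | (c.0 | (0 + 0)))) has moves -a-> n1
  n1 = b.(0 | 0) | (c.0 | (0 | 0)) | (c.0\{b} | (c.0 | (0 + 0))) has moves -b-> n2, -c-> n3, -c-> n4, -c-> n5
  n2 = 0 | 0 | (c.0 | (0 | 0)) | (c.0\{b} | (c.0 | (0 + 0))) has moves -c-> n6, -c-> n7, -c-> n8
  n3 = b.(0 | 0) | (0 | (0 | 0)) | (c.0\{b} | (c.0 | (0 + 0))) has moves -b-> n6, -c-> n10, -c-> n9
  n4 = b.(0 | 0) | (c.0 | (0 | 0)) | (0\{b} | (c.0 | (0 + 0))) has moves -b-> n7, -c-> n11, -c-> n9
  n5 = b.(0 | 0) | (c.0 | (0 | 0)) | (c.0\{b} | (0 | (0 + 0))) has moves -b-> n8, -c-> n10, -c-> n11
  n6 = 0 | 0 | (0 | (0 | 0)) | (c.0\{b} | (c.0 | (0 + 0))) has moves -c-> n12, -c-> n13
  n7 = 0 | 0 | (c.0 | (0 | 0)) | (0\{b} | (c.0 | (0 + 0))) has moves -c-> n12, -c-> n14
  n8 = 0 | 0 | (c.0 | (0 | 0)) | (c.0\{b} | (0 | (0 + 0))) has moves -c-> n13, -c-> n14
  n9 = b.(0 | 0) | (0 | (0 | 0)) | (0\{b} | (c.0 | (0 + 0))) has moves -b-> n12, -c-> n15
  n10 = b.(0 | 0) | (0 | (0 | 0)) | (c.0\{b} | (0 | (0 + 0))) has moves -b-> n13, -c-> n15
  n11 = b.(0 | 0) | (c.0 | (0 | 0)) | (0\{b} | (0 | (0 + 0))) has moves -b-> n14, -c-> n15
  n12 = 0 | 0 | (0 | (0 | 0)) | (0\{b} | (c.0 | (0 + 0))) has moves -c-> n16
  n13 = 0 | 0 | (0 | (0 | 0)) | (c.0\{b} | (0 | (0 + 0))) has moves -c-> n16
  n14 = 0 | 0 | (c.0 | (0 | 0)) | (0\{b} | (0 | (0 + 0))) has moves -c-> n16
  n15 = b.(0 | 0) | (0 | (0 | 0)) | (0\{b} | (0 | (0 + 0))) has moves -b-> n16
  n16 = 0 | 0 | (0 | (0 | 0)) | (0\{b} | (0 | (0 + 0))) has moves ·
Partition-refinement fixed point:
  B0 = {m0}
  B1 = {m1, n2}
  B2 = {m2, m3, m4, n6, n7, n8}
  B3 = {m5, m6, m7, n12, n13, n14}
  B4 = {m8, n16}
  B5 = {n0}
  B6 = {n1}
  B7 = {n3, n4, n5}
  B8 = {n10, n11, n9}
  B9 = {n15}
m0 ∈ B0, n0 ∈ B5 → different blocks

not bisimilar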